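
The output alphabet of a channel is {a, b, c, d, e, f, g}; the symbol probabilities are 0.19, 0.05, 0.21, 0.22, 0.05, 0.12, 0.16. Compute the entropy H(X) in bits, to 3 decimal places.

H = −Σ pᵢ log₂ pᵢ.
−0.19·log₂(0.19) = 0.4552
−0.05·log₂(0.05) = 0.2161
−0.21·log₂(0.21) = 0.4728
−0.22·log₂(0.22) = 0.4806
−0.05·log₂(0.05) = 0.2161
−0.12·log₂(0.12) = 0.3671
−0.16·log₂(0.16) = 0.4230
Sum ≈ 2.6309 → 2.631 bits.

2.631 bits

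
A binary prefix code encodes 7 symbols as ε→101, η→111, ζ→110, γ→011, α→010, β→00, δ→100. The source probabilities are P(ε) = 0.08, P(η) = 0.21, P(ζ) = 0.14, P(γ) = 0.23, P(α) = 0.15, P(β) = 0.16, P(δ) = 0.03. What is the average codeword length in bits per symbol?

2.84 bits/symbol

L̄ = Σ pᵢ·ℓᵢ = 0.08·3 + 0.21·3 + 0.14·3 + 0.23·3 + 0.15·3 + 0.16·2 + 0.03·3 = 2.84 bits/symbol.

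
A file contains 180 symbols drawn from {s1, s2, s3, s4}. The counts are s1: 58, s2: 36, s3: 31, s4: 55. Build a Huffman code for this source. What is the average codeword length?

Probabilities are the counts divided by 180.
Repeatedly combine the two least-probable nodes; the expected code length is the sum of the merged weights.
merge 31/180 + 1/5 → 67/180
merge 11/36 + 29/90 → 113/180
merge 67/180 + 113/180 → 1
L = 67/180 + 113/180 + 1 = 2 bits/symbol.

2 bits/symbol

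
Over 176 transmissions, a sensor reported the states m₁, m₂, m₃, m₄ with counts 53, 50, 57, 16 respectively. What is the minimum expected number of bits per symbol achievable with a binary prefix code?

Probabilities are the counts divided by 176.
Repeatedly combine the two least-probable nodes; the expected code length is the sum of the merged weights.
merge 1/11 + 25/88 → 3/8
merge 53/176 + 57/176 → 5/8
merge 3/8 + 5/8 → 1
L = 3/8 + 5/8 + 1 = 2 bits/symbol.

2 bits/symbol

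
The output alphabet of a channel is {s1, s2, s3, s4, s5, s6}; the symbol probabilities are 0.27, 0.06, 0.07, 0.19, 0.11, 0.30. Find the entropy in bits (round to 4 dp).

2.3487 bits

H = −Σ pᵢ log₂ pᵢ.
−0.27·log₂(0.27) = 0.5100
−0.06·log₂(0.06) = 0.2435
−0.07·log₂(0.07) = 0.2686
−0.19·log₂(0.19) = 0.4552
−0.11·log₂(0.11) = 0.3503
−0.30·log₂(0.30) = 0.5211
Sum ≈ 2.3487 → 2.3487 bits.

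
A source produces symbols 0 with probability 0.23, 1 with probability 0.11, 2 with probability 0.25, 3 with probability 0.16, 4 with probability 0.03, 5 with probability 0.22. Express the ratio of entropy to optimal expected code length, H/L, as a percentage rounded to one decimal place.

98.1%

Entropy H = −Σ p log₂ p ≈ 2.3933 bits.
Huffman merges: 3/100+11/100→7/50; 7/50+4/25→3/10; 11/50+23/100→9/20; 1/4+3/10→11/20; 9/20+11/20→1. L = 61/25 ≈ 2.4400.
Efficiency = H/L = 2.3933/2.4400 = 98.1%.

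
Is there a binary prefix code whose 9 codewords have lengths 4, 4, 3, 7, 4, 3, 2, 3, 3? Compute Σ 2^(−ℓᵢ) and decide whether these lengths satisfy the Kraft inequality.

0.9453125; yes

With common denominator 2^7 = 128: Σ 2^(−ℓᵢ) = 8/128 + 8/128 + 16/128 + 1/128 + 8/128 + 16/128 + 32/128 + 16/128 + 16/128 = 121/128 = 0.9453125.
Kraft's inequality requires Σ ≤ 1; here Σ = 0.9453125 ≤ 1, so such a prefix code exists.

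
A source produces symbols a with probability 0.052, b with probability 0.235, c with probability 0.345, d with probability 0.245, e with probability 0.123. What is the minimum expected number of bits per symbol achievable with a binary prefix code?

2.175 bits/symbol

Repeatedly combine the two least-probable nodes; the expected code length is the sum of the merged weights.
merge 13/250 + 123/1000 → 7/40
merge 7/40 + 47/200 → 41/100
merge 49/200 + 69/200 → 59/100
merge 41/100 + 59/100 → 1
L = 7/40 + 41/100 + 59/100 + 1 = 87/40 = 2.175 bits/symbol.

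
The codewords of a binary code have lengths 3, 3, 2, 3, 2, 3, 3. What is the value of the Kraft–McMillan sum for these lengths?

With common denominator 2^3 = 8: Σ 2^(−ℓᵢ) = 1/8 + 1/8 + 2/8 + 1/8 + 2/8 + 1/8 + 1/8 = 9/8 = 1.125.

1.125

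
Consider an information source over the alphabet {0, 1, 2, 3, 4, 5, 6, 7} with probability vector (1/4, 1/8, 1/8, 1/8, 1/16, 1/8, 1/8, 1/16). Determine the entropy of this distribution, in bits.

Each probability is a power of 1/2, so log₂(1/p) is an integer.
H = Σ p·log₂(1/p) = 1/4·2 + 1/8·3 + 1/8·3 + 1/8·3 + 1/16·4 + 1/8·3 + 1/8·3 + 1/16·4 = 2.875 bits.

2.875 bits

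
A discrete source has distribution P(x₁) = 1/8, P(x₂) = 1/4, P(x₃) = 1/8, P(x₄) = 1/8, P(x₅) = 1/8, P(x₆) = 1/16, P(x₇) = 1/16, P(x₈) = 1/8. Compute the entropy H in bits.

Each probability is a power of 1/2, so log₂(1/p) is an integer.
H = Σ p·log₂(1/p) = 1/8·3 + 1/4·2 + 1/8·3 + 1/8·3 + 1/8·3 + 1/16·4 + 1/16·4 + 1/8·3 = 2.875 bits.

2.875 bits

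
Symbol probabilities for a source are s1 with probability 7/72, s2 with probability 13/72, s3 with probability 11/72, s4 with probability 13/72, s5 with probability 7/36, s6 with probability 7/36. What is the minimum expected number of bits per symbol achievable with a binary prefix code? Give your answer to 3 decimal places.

2.611 bits/symbol

Repeatedly combine the two least-probable nodes; the expected code length is the sum of the merged weights.
merge 7/72 + 11/72 → 1/4
merge 13/72 + 13/72 → 13/36
merge 7/36 + 7/36 → 7/18
merge 1/4 + 13/36 → 11/18
merge 7/18 + 11/18 → 1
L = 1/4 + 13/36 + 7/18 + 11/18 + 1 = 47/18 ≈ 2.611 bits/symbol.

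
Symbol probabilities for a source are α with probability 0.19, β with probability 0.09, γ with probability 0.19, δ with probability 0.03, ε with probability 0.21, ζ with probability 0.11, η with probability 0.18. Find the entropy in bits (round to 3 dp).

2.643 bits

H = −Σ pᵢ log₂ pᵢ.
−0.19·log₂(0.19) = 0.4552
−0.09·log₂(0.09) = 0.3127
−0.19·log₂(0.19) = 0.4552
−0.03·log₂(0.03) = 0.1518
−0.21·log₂(0.21) = 0.4728
−0.11·log₂(0.11) = 0.3503
−0.18·log₂(0.18) = 0.4453
Sum ≈ 2.6433 → 2.643 bits.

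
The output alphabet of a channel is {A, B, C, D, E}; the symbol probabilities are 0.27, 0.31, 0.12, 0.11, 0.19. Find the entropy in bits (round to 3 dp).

2.206 bits

H = −Σ pᵢ log₂ pᵢ.
−0.27·log₂(0.27) = 0.5100
−0.31·log₂(0.31) = 0.5238
−0.12·log₂(0.12) = 0.3671
−0.11·log₂(0.11) = 0.3503
−0.19·log₂(0.19) = 0.4552
Sum ≈ 2.2064 → 2.206 bits.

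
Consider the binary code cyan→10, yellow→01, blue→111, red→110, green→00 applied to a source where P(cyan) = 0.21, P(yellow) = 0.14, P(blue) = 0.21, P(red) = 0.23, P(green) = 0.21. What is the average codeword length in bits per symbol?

L̄ = Σ pᵢ·ℓᵢ = 0.21·2 + 0.14·2 + 0.21·3 + 0.23·3 + 0.21·2 = 2.44 bits/symbol.

2.44 bits/symbol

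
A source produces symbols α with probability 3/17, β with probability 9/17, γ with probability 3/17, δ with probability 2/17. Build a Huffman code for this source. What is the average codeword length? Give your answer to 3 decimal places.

Repeatedly combine the two least-probable nodes; the expected code length is the sum of the merged weights.
merge 2/17 + 3/17 → 5/17
merge 3/17 + 5/17 → 8/17
merge 8/17 + 9/17 → 1
L = 5/17 + 8/17 + 1 = 30/17 ≈ 1.765 bits/symbol.

1.765 bits/symbol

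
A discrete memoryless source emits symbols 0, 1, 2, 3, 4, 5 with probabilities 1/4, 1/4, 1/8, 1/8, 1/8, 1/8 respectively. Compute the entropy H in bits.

Each probability is a power of 1/2, so log₂(1/p) is an integer.
H = Σ p·log₂(1/p) = 1/4·2 + 1/4·2 + 1/8·3 + 1/8·3 + 1/8·3 + 1/8·3 = 2.5 bits.

2.5 bits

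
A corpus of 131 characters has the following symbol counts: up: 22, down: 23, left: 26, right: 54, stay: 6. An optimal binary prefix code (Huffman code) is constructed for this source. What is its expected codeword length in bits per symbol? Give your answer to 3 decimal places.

2.176 bits/symbol

Probabilities are the counts divided by 131.
Repeatedly combine the two least-probable nodes; the expected code length is the sum of the merged weights.
merge 6/131 + 22/131 → 28/131
merge 23/131 + 26/131 → 49/131
merge 28/131 + 49/131 → 77/131
merge 54/131 + 77/131 → 1
L = 28/131 + 49/131 + 77/131 + 1 = 285/131 ≈ 2.176 bits/symbol.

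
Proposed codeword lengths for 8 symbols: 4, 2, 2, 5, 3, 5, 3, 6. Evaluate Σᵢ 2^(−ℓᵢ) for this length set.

0.890625

With common denominator 2^6 = 64: Σ 2^(−ℓᵢ) = 4/64 + 16/64 + 16/64 + 2/64 + 8/64 + 2/64 + 8/64 + 1/64 = 57/64 = 0.890625.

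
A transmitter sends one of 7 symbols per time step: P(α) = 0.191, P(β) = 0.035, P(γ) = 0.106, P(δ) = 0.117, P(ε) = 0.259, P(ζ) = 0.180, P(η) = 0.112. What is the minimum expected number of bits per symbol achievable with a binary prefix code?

Repeatedly combine the two least-probable nodes; the expected code length is the sum of the merged weights.
merge 7/200 + 53/500 → 141/1000
merge 14/125 + 117/1000 → 229/1000
merge 141/1000 + 9/50 → 321/1000
merge 191/1000 + 229/1000 → 21/50
merge 259/1000 + 321/1000 → 29/50
merge 21/50 + 29/50 → 1
L = 141/1000 + 229/1000 + 321/1000 + 21/50 + 29/50 + 1 = 2691/1000 = 2.691 bits/symbol.

2.691 bits/symbol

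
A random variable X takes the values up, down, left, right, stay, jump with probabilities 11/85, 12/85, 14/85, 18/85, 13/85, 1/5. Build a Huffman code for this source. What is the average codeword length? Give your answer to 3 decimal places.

2.588 bits/symbol

Repeatedly combine the two least-probable nodes; the expected code length is the sum of the merged weights.
merge 11/85 + 12/85 → 23/85
merge 13/85 + 14/85 → 27/85
merge 1/5 + 18/85 → 7/17
merge 23/85 + 27/85 → 10/17
merge 7/17 + 10/17 → 1
L = 23/85 + 27/85 + 7/17 + 10/17 + 1 = 44/17 ≈ 2.588 bits/symbol.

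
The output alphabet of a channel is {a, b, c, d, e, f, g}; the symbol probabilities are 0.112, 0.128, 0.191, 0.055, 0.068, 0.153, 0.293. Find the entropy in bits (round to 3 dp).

H = −Σ pᵢ log₂ pᵢ.
−0.112·log₂(0.112) = 0.3537
−0.128·log₂(0.128) = 0.3796
−0.191·log₂(0.191) = 0.4562
−0.055·log₂(0.055) = 0.2301
−0.068·log₂(0.068) = 0.2637
−0.153·log₂(0.153) = 0.4144
−0.293·log₂(0.293) = 0.5189
Sum ≈ 2.6167 → 2.617 bits.

2.617 bits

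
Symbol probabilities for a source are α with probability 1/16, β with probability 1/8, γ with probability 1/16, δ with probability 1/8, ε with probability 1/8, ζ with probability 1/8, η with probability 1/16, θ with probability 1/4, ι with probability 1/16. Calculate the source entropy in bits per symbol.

3 bits

Each probability is a power of 1/2, so log₂(1/p) is an integer.
H = Σ p·log₂(1/p) = 1/16·4 + 1/8·3 + 1/16·4 + 1/8·3 + 1/8·3 + 1/8·3 + 1/16·4 + 1/4·2 + 1/16·4 = 3 bits.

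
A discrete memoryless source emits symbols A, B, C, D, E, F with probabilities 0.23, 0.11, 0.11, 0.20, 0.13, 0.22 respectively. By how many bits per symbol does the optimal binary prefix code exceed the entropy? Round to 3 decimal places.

Entropy H = −Σ p log₂ p ≈ 2.5158 bits.
Huffman merges: 11/100+11/100→11/50; 13/100+1/5→33/100; 11/50+11/50→11/25; 23/100+33/100→14/25; 11/25+14/25→1. L = 51/20 ≈ 2.5500.
L − H = 2.5500 − 2.5158 = 0.034 bits.

0.034 bits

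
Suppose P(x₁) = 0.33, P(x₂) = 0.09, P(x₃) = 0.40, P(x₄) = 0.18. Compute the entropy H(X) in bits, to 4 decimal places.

1.8146 bits

H = −Σ pᵢ log₂ pᵢ.
−0.33·log₂(0.33) = 0.5278
−0.09·log₂(0.09) = 0.3127
−0.40·log₂(0.40) = 0.5288
−0.18·log₂(0.18) = 0.4453
Sum ≈ 1.8146 → 1.8146 bits.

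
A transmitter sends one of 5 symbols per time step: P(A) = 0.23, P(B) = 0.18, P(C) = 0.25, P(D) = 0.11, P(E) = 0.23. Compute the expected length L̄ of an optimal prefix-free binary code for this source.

2.29 bits/symbol

Repeatedly combine the two least-probable nodes; the expected code length is the sum of the merged weights.
merge 11/100 + 9/50 → 29/100
merge 23/100 + 23/100 → 23/50
merge 1/4 + 29/100 → 27/50
merge 23/50 + 27/50 → 1
L = 29/100 + 23/50 + 27/50 + 1 = 229/100 = 2.29 bits/symbol.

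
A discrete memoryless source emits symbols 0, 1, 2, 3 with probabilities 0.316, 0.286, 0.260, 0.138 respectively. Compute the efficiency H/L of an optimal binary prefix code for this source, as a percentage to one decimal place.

97.1%

Entropy H = −Σ p log₂ p ≈ 1.9413 bits.
Huffman merges: 69/500+13/50→199/500; 143/500+79/250→301/500; 199/500+301/500→1. L = 2 ≈ 2.0000.
Efficiency = H/L = 1.9413/2.0000 = 97.1%.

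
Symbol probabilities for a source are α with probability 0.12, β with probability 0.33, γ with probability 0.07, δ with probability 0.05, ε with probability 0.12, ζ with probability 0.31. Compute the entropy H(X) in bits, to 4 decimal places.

H = −Σ pᵢ log₂ pᵢ.
−0.12·log₂(0.12) = 0.3671
−0.33·log₂(0.33) = 0.5278
−0.07·log₂(0.07) = 0.2686
−0.05·log₂(0.05) = 0.2161
−0.12·log₂(0.12) = 0.3671
−0.31·log₂(0.31) = 0.5238
Sum ≈ 2.2704 → 2.2704 bits.

2.2704 bits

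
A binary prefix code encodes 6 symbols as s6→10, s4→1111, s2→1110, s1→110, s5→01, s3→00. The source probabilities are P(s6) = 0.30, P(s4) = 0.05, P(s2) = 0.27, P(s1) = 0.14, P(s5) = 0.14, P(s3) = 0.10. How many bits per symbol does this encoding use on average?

L̄ = Σ pᵢ·ℓᵢ = 0.30·2 + 0.05·4 + 0.27·4 + 0.14·3 + 0.14·2 + 0.10·2 = 2.78 bits/symbol.

2.78 bits/symbol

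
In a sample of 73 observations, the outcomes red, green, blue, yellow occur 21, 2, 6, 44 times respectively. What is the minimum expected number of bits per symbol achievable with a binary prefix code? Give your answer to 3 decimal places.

1.507 bits/symbol

Probabilities are the counts divided by 73.
Repeatedly combine the two least-probable nodes; the expected code length is the sum of the merged weights.
merge 2/73 + 6/73 → 8/73
merge 8/73 + 21/73 → 29/73
merge 29/73 + 44/73 → 1
L = 8/73 + 29/73 + 1 = 110/73 ≈ 1.507 bits/symbol.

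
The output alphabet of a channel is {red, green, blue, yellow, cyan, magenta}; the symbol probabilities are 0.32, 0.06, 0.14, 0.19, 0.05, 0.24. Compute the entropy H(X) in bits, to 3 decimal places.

2.332 bits

H = −Σ pᵢ log₂ pᵢ.
−0.32·log₂(0.32) = 0.5260
−0.06·log₂(0.06) = 0.2435
−0.14·log₂(0.14) = 0.3971
−0.19·log₂(0.19) = 0.4552
−0.05·log₂(0.05) = 0.2161
−0.24·log₂(0.24) = 0.4941
Sum ≈ 2.3321 → 2.332 bits.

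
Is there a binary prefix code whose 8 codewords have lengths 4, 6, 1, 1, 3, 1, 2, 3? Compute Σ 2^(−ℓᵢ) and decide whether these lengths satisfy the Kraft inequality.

With common denominator 2^6 = 64: Σ 2^(−ℓᵢ) = 4/64 + 1/64 + 32/64 + 32/64 + 8/64 + 32/64 + 16/64 + 8/64 = 133/64 = 2.078125.
Kraft's inequality requires Σ ≤ 1; here Σ = 2.078125 > 1, so no such prefix code exists.

2.078125; no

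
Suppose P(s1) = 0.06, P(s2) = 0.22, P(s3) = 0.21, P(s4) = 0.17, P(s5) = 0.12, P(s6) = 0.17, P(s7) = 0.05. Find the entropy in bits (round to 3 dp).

H = −Σ pᵢ log₂ pᵢ.
−0.06·log₂(0.06) = 0.2435
−0.22·log₂(0.22) = 0.4806
−0.21·log₂(0.21) = 0.4728
−0.17·log₂(0.17) = 0.4346
−0.12·log₂(0.12) = 0.3671
−0.17·log₂(0.17) = 0.4346
−0.05·log₂(0.05) = 0.2161
Sum ≈ 2.6493 → 2.649 bits.

2.649 bits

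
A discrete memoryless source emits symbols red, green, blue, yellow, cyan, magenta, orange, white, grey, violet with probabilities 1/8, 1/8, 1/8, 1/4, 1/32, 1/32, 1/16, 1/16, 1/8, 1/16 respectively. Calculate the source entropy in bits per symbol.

3.0625 bits

Each probability is a power of 1/2, so log₂(1/p) is an integer.
H = Σ p·log₂(1/p) = 1/8·3 + 1/8·3 + 1/8·3 + 1/4·2 + 1/32·5 + 1/32·5 + 1/16·4 + 1/16·4 + 1/8·3 + 1/16·4 = 3.0625 bits.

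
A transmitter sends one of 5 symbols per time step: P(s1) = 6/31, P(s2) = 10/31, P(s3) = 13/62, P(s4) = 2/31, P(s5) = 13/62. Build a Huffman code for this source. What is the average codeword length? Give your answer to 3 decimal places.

2.258 bits/symbol

Repeatedly combine the two least-probable nodes; the expected code length is the sum of the merged weights.
merge 2/31 + 6/31 → 8/31
merge 13/62 + 13/62 → 13/31
merge 8/31 + 10/31 → 18/31
merge 13/31 + 18/31 → 1
L = 8/31 + 13/31 + 18/31 + 1 = 70/31 ≈ 2.258 bits/symbol.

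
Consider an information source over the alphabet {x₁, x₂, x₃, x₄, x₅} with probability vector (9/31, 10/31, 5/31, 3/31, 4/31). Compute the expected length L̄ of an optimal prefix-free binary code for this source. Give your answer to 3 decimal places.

2.226 bits/symbol

Repeatedly combine the two least-probable nodes; the expected code length is the sum of the merged weights.
merge 3/31 + 4/31 → 7/31
merge 5/31 + 7/31 → 12/31
merge 9/31 + 10/31 → 19/31
merge 12/31 + 19/31 → 1
L = 7/31 + 12/31 + 19/31 + 1 = 69/31 ≈ 2.226 bits/symbol.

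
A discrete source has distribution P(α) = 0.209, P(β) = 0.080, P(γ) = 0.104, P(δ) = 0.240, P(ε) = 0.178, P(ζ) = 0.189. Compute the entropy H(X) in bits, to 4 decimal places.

H = −Σ pᵢ log₂ pᵢ.
−0.209·log₂(0.209) = 0.4720
−0.080·log₂(0.080) = 0.2915
−0.104·log₂(0.104) = 0.3396
−0.240·log₂(0.240) = 0.4941
−0.178·log₂(0.178) = 0.4432
−0.189·log₂(0.189) = 0.4543
Sum ≈ 2.4947 → 2.4947 bits.

2.4947 bits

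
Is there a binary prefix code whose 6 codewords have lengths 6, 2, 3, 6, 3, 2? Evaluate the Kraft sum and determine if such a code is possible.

With common denominator 2^6 = 64: Σ 2^(−ℓᵢ) = 1/64 + 16/64 + 8/64 + 1/64 + 8/64 + 16/64 = 50/64 = 0.78125.
Kraft's inequality requires Σ ≤ 1; here Σ = 0.78125 ≤ 1, so such a prefix code exists.

0.78125; yes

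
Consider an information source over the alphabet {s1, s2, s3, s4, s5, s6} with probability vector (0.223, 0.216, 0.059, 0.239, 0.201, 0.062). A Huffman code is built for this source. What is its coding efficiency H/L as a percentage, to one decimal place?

98.6%

Entropy H = −Σ p log₂ p ≈ 2.4087 bits.
Huffman merges: 59/1000+31/500→121/1000; 121/1000+201/1000→161/500; 27/125+223/1000→439/1000; 239/1000+161/500→561/1000; 439/1000+561/1000→1. L = 2443/1000 ≈ 2.4430.
Efficiency = H/L = 2.4087/2.4430 = 98.6%.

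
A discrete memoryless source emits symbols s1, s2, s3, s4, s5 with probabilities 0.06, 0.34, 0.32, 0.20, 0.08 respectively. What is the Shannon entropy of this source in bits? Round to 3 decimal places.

2.055 bits

H = −Σ pᵢ log₂ pᵢ.
−0.06·log₂(0.06) = 0.2435
−0.34·log₂(0.34) = 0.5292
−0.32·log₂(0.32) = 0.5260
−0.20·log₂(0.20) = 0.4644
−0.08·log₂(0.08) = 0.2915
Sum ≈ 2.0546 → 2.055 bits.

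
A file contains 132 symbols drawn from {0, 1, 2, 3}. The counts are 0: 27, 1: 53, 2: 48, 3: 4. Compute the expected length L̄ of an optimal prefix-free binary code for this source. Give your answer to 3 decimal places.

Probabilities are the counts divided by 132.
Repeatedly combine the two least-probable nodes; the expected code length is the sum of the merged weights.
merge 1/33 + 9/44 → 31/132
merge 31/132 + 4/11 → 79/132
merge 53/132 + 79/132 → 1
L = 31/132 + 79/132 + 1 = 11/6 ≈ 1.833 bits/symbol.

1.833 bits/symbol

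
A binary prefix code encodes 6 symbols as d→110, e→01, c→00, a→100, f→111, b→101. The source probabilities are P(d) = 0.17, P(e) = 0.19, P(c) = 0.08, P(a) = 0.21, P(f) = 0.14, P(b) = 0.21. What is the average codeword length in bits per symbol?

2.73 bits/symbol

L̄ = Σ pᵢ·ℓᵢ = 0.17·3 + 0.19·2 + 0.08·2 + 0.21·3 + 0.14·3 + 0.21·3 = 2.73 bits/symbol.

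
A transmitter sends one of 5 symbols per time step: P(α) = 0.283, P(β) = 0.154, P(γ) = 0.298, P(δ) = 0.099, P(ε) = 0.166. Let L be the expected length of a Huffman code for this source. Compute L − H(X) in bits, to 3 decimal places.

Entropy H = −Σ p log₂ p ≈ 2.2119 bits.
Huffman merges: 99/1000+77/500→253/1000; 83/500+253/1000→419/1000; 283/1000+149/500→581/1000; 419/1000+581/1000→1. L = 2253/1000 ≈ 2.2530.
L − H = 2.2530 − 2.2119 = 0.041 bits.

0.041 bits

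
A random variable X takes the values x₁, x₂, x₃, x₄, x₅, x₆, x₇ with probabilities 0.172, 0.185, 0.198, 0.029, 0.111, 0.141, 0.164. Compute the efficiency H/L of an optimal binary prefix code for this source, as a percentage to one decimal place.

97.1%

Entropy H = −Σ p log₂ p ≈ 2.6762 bits.
Huffman merges: 29/1000+111/1000→7/50; 7/50+141/1000→281/1000; 41/250+43/250→42/125; 37/200+99/500→383/1000; 281/1000+42/125→617/1000; 383/1000+617/1000→1. L = 2757/1000 ≈ 2.7570.
Efficiency = H/L = 2.6762/2.7570 = 97.1%.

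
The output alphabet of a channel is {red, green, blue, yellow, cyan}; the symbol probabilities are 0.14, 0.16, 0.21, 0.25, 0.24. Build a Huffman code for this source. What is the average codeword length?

Repeatedly combine the two least-probable nodes; the expected code length is the sum of the merged weights.
merge 7/50 + 4/25 → 3/10
merge 21/100 + 6/25 → 9/20
merge 1/4 + 3/10 → 11/20
merge 9/20 + 11/20 → 1
L = 3/10 + 9/20 + 11/20 + 1 = 23/10 = 2.3 bits/symbol.

2.3 bits/symbol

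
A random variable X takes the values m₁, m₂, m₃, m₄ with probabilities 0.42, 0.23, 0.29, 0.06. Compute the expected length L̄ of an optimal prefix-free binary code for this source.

1.87 bits/symbol

Repeatedly combine the two least-probable nodes; the expected code length is the sum of the merged weights.
merge 3/50 + 23/100 → 29/100
merge 29/100 + 29/100 → 29/50
merge 21/50 + 29/50 → 1
L = 29/100 + 29/50 + 1 = 187/100 = 1.87 bits/symbol.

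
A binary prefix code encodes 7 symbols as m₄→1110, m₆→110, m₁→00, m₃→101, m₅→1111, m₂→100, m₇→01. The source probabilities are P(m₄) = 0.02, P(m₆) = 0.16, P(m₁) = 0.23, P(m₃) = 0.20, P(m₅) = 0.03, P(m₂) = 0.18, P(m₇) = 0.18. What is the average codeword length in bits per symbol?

2.64 bits/symbol

L̄ = Σ pᵢ·ℓᵢ = 0.02·4 + 0.16·3 + 0.23·2 + 0.20·3 + 0.03·4 + 0.18·3 + 0.18·2 = 2.64 bits/symbol.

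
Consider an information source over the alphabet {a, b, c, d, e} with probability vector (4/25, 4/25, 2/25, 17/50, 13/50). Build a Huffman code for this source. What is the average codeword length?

Repeatedly combine the two least-probable nodes; the expected code length is the sum of the merged weights.
merge 2/25 + 4/25 → 6/25
merge 4/25 + 6/25 → 2/5
merge 13/50 + 17/50 → 3/5
merge 2/5 + 3/5 → 1
L = 6/25 + 2/5 + 3/5 + 1 = 56/25 = 2.24 bits/symbol.

2.24 bits/symbol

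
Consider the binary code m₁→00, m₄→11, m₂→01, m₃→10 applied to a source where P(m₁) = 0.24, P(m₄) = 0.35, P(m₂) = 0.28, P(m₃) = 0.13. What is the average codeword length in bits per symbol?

2 bits/symbol

L̄ = Σ pᵢ·ℓᵢ = 0.24·2 + 0.35·2 + 0.28·2 + 0.13·2 = 2 bits/symbol.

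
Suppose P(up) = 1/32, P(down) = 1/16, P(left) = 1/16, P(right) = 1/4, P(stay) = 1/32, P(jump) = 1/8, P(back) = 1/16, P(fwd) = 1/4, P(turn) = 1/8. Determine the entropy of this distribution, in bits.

2.8125 bits

Each probability is a power of 1/2, so log₂(1/p) is an integer.
H = Σ p·log₂(1/p) = 1/32·5 + 1/16·4 + 1/16·4 + 1/4·2 + 1/32·5 + 1/8·3 + 1/16·4 + 1/4·2 + 1/8·3 = 2.8125 bits.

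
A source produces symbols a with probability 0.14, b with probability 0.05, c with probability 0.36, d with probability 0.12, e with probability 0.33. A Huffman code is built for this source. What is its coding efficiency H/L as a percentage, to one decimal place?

Entropy H = −Σ p log₂ p ≈ 2.0387 bits.
Huffman merges: 1/20+3/25→17/100; 7/50+17/100→31/100; 31/100+33/100→16/25; 9/25+16/25→1. L = 53/25 ≈ 2.1200.
Efficiency = H/L = 2.0387/2.1200 = 96.2%.

96.2%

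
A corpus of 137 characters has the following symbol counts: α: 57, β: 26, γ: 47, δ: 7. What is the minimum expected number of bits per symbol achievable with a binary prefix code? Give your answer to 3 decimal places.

1.825 bits/symbol

Probabilities are the counts divided by 137.
Repeatedly combine the two least-probable nodes; the expected code length is the sum of the merged weights.
merge 7/137 + 26/137 → 33/137
merge 33/137 + 47/137 → 80/137
merge 57/137 + 80/137 → 1
L = 33/137 + 80/137 + 1 = 250/137 ≈ 1.825 bits/symbol.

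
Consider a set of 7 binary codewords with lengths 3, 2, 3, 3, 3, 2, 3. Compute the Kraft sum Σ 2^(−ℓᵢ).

1.125

With common denominator 2^3 = 8: Σ 2^(−ℓᵢ) = 1/8 + 2/8 + 1/8 + 1/8 + 1/8 + 2/8 + 1/8 = 9/8 = 1.125.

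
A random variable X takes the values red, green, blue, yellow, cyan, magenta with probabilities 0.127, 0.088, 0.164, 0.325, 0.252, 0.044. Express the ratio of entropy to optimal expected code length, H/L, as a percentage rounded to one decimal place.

Entropy H = −Σ p log₂ p ≈ 2.3408 bits.
Huffman merges: 11/250+11/125→33/250; 127/1000+33/250→259/1000; 41/250+63/250→52/125; 259/1000+13/40→73/125; 52/125+73/125→1. L = 2391/1000 ≈ 2.3910.
Efficiency = H/L = 2.3408/2.3910 = 97.9%.

97.9%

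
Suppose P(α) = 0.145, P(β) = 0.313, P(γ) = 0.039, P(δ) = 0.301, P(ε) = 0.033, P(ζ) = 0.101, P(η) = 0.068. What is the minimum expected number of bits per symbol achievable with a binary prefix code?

Repeatedly combine the two least-probable nodes; the expected code length is the sum of the merged weights.
merge 33/1000 + 39/1000 → 9/125
merge 17/250 + 9/125 → 7/50
merge 101/1000 + 7/50 → 241/1000
merge 29/200 + 241/1000 → 193/500
merge 301/1000 + 313/1000 → 307/500
merge 193/500 + 307/500 → 1
L = 9/125 + 7/50 + 241/1000 + 193/500 + 307/500 + 1 = 2453/1000 = 2.453 bits/symbol.

2.453 bits/symbol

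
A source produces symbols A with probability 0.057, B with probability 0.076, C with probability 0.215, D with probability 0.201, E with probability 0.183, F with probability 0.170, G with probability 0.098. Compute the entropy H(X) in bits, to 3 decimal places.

H = −Σ pᵢ log₂ pᵢ.
−0.057·log₂(0.057) = 0.2356
−0.076·log₂(0.076) = 0.2826
−0.215·log₂(0.215) = 0.4768
−0.201·log₂(0.201) = 0.4653
−0.183·log₂(0.183) = 0.4484
−0.170·log₂(0.170) = 0.4346
−0.098·log₂(0.098) = 0.3284
Sum ≈ 2.6715 → 2.672 bits.

2.672 bits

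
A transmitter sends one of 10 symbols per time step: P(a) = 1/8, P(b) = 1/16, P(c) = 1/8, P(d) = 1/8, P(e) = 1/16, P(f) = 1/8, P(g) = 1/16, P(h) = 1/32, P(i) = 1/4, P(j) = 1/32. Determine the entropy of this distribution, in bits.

3.0625 bits

Each probability is a power of 1/2, so log₂(1/p) is an integer.
H = Σ p·log₂(1/p) = 1/8·3 + 1/16·4 + 1/8·3 + 1/8·3 + 1/16·4 + 1/8·3 + 1/16·4 + 1/32·5 + 1/4·2 + 1/32·5 = 3.0625 bits.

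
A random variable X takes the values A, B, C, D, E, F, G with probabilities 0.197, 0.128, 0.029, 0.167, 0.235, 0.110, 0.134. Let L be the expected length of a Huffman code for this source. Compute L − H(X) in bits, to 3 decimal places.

Entropy H = −Σ p log₂ p ≈ 2.6505 bits.
Huffman merges: 29/1000+11/100→139/1000; 16/125+67/500→131/500; 139/1000+167/1000→153/500; 197/1000+47/200→54/125; 131/500+153/500→71/125; 54/125+71/125→1. L = 2707/1000 ≈ 2.7070.
L − H = 2.7070 − 2.6505 = 0.057 bits.

0.057 bits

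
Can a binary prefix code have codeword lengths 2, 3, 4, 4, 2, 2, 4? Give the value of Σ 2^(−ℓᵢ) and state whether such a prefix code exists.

With common denominator 2^4 = 16: Σ 2^(−ℓᵢ) = 4/16 + 2/16 + 1/16 + 1/16 + 4/16 + 4/16 + 1/16 = 17/16 = 1.0625.
Kraft's inequality requires Σ ≤ 1; here Σ = 1.0625 > 1, so no such prefix code exists.

1.0625; no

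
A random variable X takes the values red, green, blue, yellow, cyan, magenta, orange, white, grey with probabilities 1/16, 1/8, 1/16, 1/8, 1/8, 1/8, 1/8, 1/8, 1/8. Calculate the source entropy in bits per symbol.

3.125 bits

Each probability is a power of 1/2, so log₂(1/p) is an integer.
H = Σ p·log₂(1/p) = 1/16·4 + 1/8·3 + 1/16·4 + 1/8·3 + 1/8·3 + 1/8·3 + 1/8·3 + 1/8·3 + 1/8·3 = 3.125 bits.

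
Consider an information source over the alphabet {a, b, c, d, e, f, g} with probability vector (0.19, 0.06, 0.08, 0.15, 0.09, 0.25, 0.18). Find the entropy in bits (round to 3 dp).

2.659 bits

H = −Σ pᵢ log₂ pᵢ.
−0.19·log₂(0.19) = 0.4552
−0.06·log₂(0.06) = 0.2435
−0.08·log₂(0.08) = 0.2915
−0.15·log₂(0.15) = 0.4105
−0.09·log₂(0.09) = 0.3127
−0.25·log₂(0.25) = 0.5000
−0.18·log₂(0.18) = 0.4453
Sum ≈ 2.6588 → 2.659 bits.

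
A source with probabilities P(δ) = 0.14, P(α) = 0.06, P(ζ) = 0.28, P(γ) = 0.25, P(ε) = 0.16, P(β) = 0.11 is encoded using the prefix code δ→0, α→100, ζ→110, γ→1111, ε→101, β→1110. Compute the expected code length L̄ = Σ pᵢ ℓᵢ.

3.08 bits/symbol

L̄ = Σ pᵢ·ℓᵢ = 0.14·1 + 0.06·3 + 0.28·3 + 0.25·4 + 0.16·3 + 0.11·4 = 3.08 bits/symbol.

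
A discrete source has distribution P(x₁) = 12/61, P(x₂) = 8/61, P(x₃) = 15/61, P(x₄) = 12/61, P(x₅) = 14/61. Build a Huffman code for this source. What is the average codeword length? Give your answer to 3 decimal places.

Repeatedly combine the two least-probable nodes; the expected code length is the sum of the merged weights.
merge 8/61 + 12/61 → 20/61
merge 12/61 + 14/61 → 26/61
merge 15/61 + 20/61 → 35/61
merge 26/61 + 35/61 → 1
L = 20/61 + 26/61 + 35/61 + 1 = 142/61 ≈ 2.328 bits/symbol.

2.328 bits/symbol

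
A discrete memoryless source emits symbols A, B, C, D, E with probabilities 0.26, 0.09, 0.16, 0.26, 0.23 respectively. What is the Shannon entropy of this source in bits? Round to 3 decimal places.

H = −Σ pᵢ log₂ pᵢ.
−0.26·log₂(0.26) = 0.5053
−0.09·log₂(0.09) = 0.3127
−0.16·log₂(0.16) = 0.4230
−0.26·log₂(0.26) = 0.5053
−0.23·log₂(0.23) = 0.4877
Sum ≈ 2.2339 → 2.234 bits.

2.234 bits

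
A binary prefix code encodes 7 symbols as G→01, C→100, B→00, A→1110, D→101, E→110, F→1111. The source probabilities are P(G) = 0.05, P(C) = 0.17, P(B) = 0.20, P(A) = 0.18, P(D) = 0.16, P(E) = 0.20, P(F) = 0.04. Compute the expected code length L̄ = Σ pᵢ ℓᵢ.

L̄ = Σ pᵢ·ℓᵢ = 0.05·2 + 0.17·3 + 0.20·2 + 0.18·4 + 0.16·3 + 0.20·3 + 0.04·4 = 2.97 bits/symbol.

2.97 bits/symbol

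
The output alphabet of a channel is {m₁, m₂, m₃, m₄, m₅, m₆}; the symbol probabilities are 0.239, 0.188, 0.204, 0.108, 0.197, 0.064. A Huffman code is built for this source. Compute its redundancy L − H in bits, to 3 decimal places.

0.055 bits

Entropy H = −Σ p log₂ p ≈ 2.4770 bits.
Huffman merges: 8/125+27/250→43/250; 43/250+47/250→9/25; 197/1000+51/250→401/1000; 239/1000+9/25→599/1000; 401/1000+599/1000→1. L = 633/250 ≈ 2.5320.
L − H = 2.5320 − 2.4770 = 0.055 bits.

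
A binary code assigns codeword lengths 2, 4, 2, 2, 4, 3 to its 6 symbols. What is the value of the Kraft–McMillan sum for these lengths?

1

With common denominator 2^4 = 16: Σ 2^(−ℓᵢ) = 4/16 + 1/16 + 4/16 + 4/16 + 1/16 + 2/16 = 16/16 = 1.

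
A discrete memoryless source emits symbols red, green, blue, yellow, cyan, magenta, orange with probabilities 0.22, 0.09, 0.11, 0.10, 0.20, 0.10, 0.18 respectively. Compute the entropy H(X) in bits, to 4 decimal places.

2.7176 bits

H = −Σ pᵢ log₂ pᵢ.
−0.22·log₂(0.22) = 0.4806
−0.09·log₂(0.09) = 0.3127
−0.11·log₂(0.11) = 0.3503
−0.10·log₂(0.10) = 0.3322
−0.20·log₂(0.20) = 0.4644
−0.10·log₂(0.10) = 0.3322
−0.18·log₂(0.18) = 0.4453
Sum ≈ 2.7176 → 2.7176 bits.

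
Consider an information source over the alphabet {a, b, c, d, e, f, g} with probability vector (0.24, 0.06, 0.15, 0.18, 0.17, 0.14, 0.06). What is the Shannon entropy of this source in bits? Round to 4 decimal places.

H = −Σ pᵢ log₂ pᵢ.
−0.24·log₂(0.24) = 0.4941
−0.06·log₂(0.06) = 0.2435
−0.15·log₂(0.15) = 0.4105
−0.18·log₂(0.18) = 0.4453
−0.17·log₂(0.17) = 0.4346
−0.14·log₂(0.14) = 0.3971
−0.06·log₂(0.06) = 0.2435
Sum ≈ 2.6688 → 2.6688 bits.

2.6688 bits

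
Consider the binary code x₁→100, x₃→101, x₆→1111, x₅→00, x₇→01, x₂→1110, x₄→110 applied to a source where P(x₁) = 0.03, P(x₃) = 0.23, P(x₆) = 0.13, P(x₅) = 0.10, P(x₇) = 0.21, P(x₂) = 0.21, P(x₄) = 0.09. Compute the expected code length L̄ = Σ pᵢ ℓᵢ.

3.03 bits/symbol

L̄ = Σ pᵢ·ℓᵢ = 0.03·3 + 0.23·3 + 0.13·4 + 0.10·2 + 0.21·2 + 0.21·4 + 0.09·3 = 3.03 bits/symbol.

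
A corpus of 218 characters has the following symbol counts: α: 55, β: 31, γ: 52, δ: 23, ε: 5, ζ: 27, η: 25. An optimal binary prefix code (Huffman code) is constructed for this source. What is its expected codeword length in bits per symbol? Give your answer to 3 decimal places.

Probabilities are the counts divided by 218.
Repeatedly combine the two least-probable nodes; the expected code length is the sum of the merged weights.
merge 5/218 + 23/218 → 14/109
merge 25/218 + 27/218 → 26/109
merge 14/109 + 31/218 → 59/218
merge 26/109 + 26/109 → 52/109
merge 55/218 + 59/218 → 57/109
merge 52/109 + 57/109 → 1
L = 14/109 + 26/109 + 59/218 + 52/109 + 57/109 + 1 = 575/218 ≈ 2.638 bits/symbol.

2.638 bits/symbol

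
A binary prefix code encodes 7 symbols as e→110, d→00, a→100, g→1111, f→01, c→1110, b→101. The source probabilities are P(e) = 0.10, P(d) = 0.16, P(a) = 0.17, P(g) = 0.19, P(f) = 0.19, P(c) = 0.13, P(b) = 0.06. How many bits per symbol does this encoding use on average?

2.97 bits/symbol

L̄ = Σ pᵢ·ℓᵢ = 0.10·3 + 0.16·2 + 0.17·3 + 0.19·4 + 0.19·2 + 0.13·4 + 0.06·3 = 2.97 bits/symbol.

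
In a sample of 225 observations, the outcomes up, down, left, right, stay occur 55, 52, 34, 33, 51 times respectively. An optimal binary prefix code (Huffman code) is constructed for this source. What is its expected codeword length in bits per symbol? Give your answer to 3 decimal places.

Probabilities are the counts divided by 225.
Repeatedly combine the two least-probable nodes; the expected code length is the sum of the merged weights.
merge 11/75 + 34/225 → 67/225
merge 17/75 + 52/225 → 103/225
merge 11/45 + 67/225 → 122/225
merge 103/225 + 122/225 → 1
L = 67/225 + 103/225 + 122/225 + 1 = 517/225 ≈ 2.298 bits/symbol.

2.298 bits/symbol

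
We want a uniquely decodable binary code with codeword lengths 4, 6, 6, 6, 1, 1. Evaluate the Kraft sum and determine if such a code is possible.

1.109375; no

With common denominator 2^6 = 64: Σ 2^(−ℓᵢ) = 4/64 + 1/64 + 1/64 + 1/64 + 32/64 + 32/64 = 71/64 = 1.109375.
Kraft's inequality requires Σ ≤ 1; here Σ = 1.109375 > 1, so no such prefix code exists.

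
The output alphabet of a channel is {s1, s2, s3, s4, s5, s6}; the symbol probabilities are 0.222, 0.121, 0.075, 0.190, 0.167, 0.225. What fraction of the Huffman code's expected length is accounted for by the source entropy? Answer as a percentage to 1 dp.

Entropy H = −Σ p log₂ p ≈ 2.5016 bits.
Huffman merges: 3/40+121/1000→49/250; 167/1000+19/100→357/1000; 49/250+111/500→209/500; 9/40+357/1000→291/500; 209/500+291/500→1. L = 2553/1000 ≈ 2.5530.
Efficiency = H/L = 2.5016/2.5530 = 98.0%.

98.0%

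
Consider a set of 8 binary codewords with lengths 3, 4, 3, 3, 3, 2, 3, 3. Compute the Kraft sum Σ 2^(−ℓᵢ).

1.0625

With common denominator 2^4 = 16: Σ 2^(−ℓᵢ) = 2/16 + 1/16 + 2/16 + 2/16 + 2/16 + 4/16 + 2/16 + 2/16 = 17/16 = 1.0625.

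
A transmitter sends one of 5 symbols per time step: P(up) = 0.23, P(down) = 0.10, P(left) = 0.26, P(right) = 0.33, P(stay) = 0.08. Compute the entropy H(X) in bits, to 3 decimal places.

H = −Σ pᵢ log₂ pᵢ.
−0.23·log₂(0.23) = 0.4877
−0.10·log₂(0.10) = 0.3322
−0.26·log₂(0.26) = 0.5053
−0.33·log₂(0.33) = 0.5278
−0.08·log₂(0.08) = 0.2915
Sum ≈ 2.1445 → 2.144 bits.

2.144 bits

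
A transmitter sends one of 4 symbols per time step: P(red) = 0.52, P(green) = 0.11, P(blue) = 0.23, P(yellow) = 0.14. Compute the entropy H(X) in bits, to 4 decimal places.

1.7256 bits

H = −Σ pᵢ log₂ pᵢ.
−0.52·log₂(0.52) = 0.4906
−0.11·log₂(0.11) = 0.3503
−0.23·log₂(0.23) = 0.4877
−0.14·log₂(0.14) = 0.3971
Sum ≈ 1.7256 → 1.7256 bits.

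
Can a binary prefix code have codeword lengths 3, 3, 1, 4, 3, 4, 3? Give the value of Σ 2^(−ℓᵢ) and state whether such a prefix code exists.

With common denominator 2^4 = 16: Σ 2^(−ℓᵢ) = 2/16 + 2/16 + 8/16 + 1/16 + 2/16 + 1/16 + 2/16 = 18/16 = 1.125.
Kraft's inequality requires Σ ≤ 1; here Σ = 1.125 > 1, so no such prefix code exists.

1.125; no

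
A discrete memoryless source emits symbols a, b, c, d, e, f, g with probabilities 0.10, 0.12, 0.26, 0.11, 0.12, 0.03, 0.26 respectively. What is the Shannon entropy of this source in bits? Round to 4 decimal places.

2.5790 bits

H = −Σ pᵢ log₂ pᵢ.
−0.10·log₂(0.10) = 0.3322
−0.12·log₂(0.12) = 0.3671
−0.26·log₂(0.26) = 0.5053
−0.11·log₂(0.11) = 0.3503
−0.12·log₂(0.12) = 0.3671
−0.03·log₂(0.03) = 0.1518
−0.26·log₂(0.26) = 0.5053
Sum ≈ 2.5790 → 2.5790 bits.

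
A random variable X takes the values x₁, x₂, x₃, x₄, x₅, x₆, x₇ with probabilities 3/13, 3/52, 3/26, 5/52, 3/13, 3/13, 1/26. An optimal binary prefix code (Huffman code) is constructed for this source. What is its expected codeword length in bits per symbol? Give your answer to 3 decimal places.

2.596 bits/symbol

Repeatedly combine the two least-probable nodes; the expected code length is the sum of the merged weights.
merge 1/26 + 3/52 → 5/52
merge 5/52 + 5/52 → 5/26
merge 3/26 + 5/26 → 4/13
merge 3/13 + 3/13 → 6/13
merge 3/13 + 4/13 → 7/13
merge 6/13 + 7/13 → 1
L = 5/52 + 5/26 + 4/13 + 6/13 + 7/13 + 1 = 135/52 ≈ 2.596 bits/symbol.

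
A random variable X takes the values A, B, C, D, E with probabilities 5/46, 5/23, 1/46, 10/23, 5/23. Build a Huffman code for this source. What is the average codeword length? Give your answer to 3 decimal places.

2.043 bits/symbol

Repeatedly combine the two least-probable nodes; the expected code length is the sum of the merged weights.
merge 1/46 + 5/46 → 3/23
merge 3/23 + 5/23 → 8/23
merge 5/23 + 8/23 → 13/23
merge 10/23 + 13/23 → 1
L = 3/23 + 8/23 + 13/23 + 1 = 47/23 ≈ 2.043 bits/symbol.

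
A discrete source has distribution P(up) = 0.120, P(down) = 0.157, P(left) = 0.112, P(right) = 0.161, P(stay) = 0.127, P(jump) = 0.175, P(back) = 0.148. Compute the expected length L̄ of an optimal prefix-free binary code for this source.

2.825 bits/symbol

Repeatedly combine the two least-probable nodes; the expected code length is the sum of the merged weights.
merge 14/125 + 3/25 → 29/125
merge 127/1000 + 37/250 → 11/40
merge 157/1000 + 161/1000 → 159/500
merge 7/40 + 29/125 → 407/1000
merge 11/40 + 159/500 → 593/1000
merge 407/1000 + 593/1000 → 1
L = 29/125 + 11/40 + 159/500 + 407/1000 + 593/1000 + 1 = 113/40 = 2.825 bits/symbol.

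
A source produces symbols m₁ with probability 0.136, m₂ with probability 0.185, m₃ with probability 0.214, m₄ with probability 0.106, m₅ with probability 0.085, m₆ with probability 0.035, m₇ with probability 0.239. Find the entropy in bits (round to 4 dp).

H = −Σ pᵢ log₂ pᵢ.
−0.136·log₂(0.136) = 0.3915
−0.185·log₂(0.185) = 0.4504
−0.214·log₂(0.214) = 0.4760
−0.106·log₂(0.106) = 0.3432
−0.085·log₂(0.085) = 0.3023
−0.035·log₂(0.035) = 0.1693
−0.239·log₂(0.239) = 0.4935
Sum ≈ 2.6261 → 2.6261 bits.

2.6261 bits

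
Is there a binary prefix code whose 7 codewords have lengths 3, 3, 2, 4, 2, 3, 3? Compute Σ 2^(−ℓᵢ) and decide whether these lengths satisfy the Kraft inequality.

1.0625; no

With common denominator 2^4 = 16: Σ 2^(−ℓᵢ) = 2/16 + 2/16 + 4/16 + 1/16 + 4/16 + 2/16 + 2/16 = 17/16 = 1.0625.
Kraft's inequality requires Σ ≤ 1; here Σ = 1.0625 > 1, so no such prefix code exists.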